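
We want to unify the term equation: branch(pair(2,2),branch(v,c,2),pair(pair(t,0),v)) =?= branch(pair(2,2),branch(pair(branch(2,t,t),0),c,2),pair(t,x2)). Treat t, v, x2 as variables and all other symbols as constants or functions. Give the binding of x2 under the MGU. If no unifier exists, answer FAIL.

FAIL

Decompose branch/3: pair(2,2) =?= pair(2,2),  branch(v,c,2) =?= branch(pair(branch(2,t,t),0),c,2),  pair(pair(t,0),v) =?= pair(t,x2).
Delete trivial equation pair(2,2) =?= pair(2,2).
Decompose branch/3: v =?= pair(branch(2,t,t),0),  c =?= c,  2 =?= 2.
Bind v := pair(branch(2,t,t),0); substituting into the one remaining equation that mentions v gives: pair(pair(t,0),pair(branch(2,t,t),0)) =?= pair(t,x2).
Delete trivial equation c =?= c.
Delete trivial equation 2 =?= 2.
Decompose pair/2: pair(t,0) =?= t,  pair(branch(2,t,t),0) =?= x2.
Occurs check fails: t occurs in pair(t,0); the equation t =?= pair(t,0) has no finite solution.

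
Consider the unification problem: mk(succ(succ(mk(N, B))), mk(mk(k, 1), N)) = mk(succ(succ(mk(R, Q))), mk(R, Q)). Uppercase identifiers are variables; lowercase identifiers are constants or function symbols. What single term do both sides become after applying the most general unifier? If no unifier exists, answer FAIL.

mk(succ(succ(mk(mk(k, 1), mk(k, 1)))), mk(mk(k, 1), mk(k, 1)))

Decompose mk/2: succ(succ(mk(N, B))) = succ(succ(mk(R, Q))),  mk(mk(k, 1), N) = mk(R, Q).
Decompose succ/1: succ(mk(N, B)) = succ(mk(R, Q)).
Decompose succ/1: mk(N, B) = mk(R, Q).
Decompose mk/2: N = R,  B = Q.
Bind N := R; substituting into the one remaining equation that mentions N gives: mk(mk(k, 1), R) = mk(R, Q).
Bind B := Q; no other remaining equation mentions B.
Decompose mk/2: mk(k, 1) = R,  R = Q.
Bind R := mk(k, 1); substituting into the remaining equation gives: mk(k, 1) = Q. Substituting into the earlier binding gives N := mk(k, 1).
Bind Q := mk(k, 1). Substituting into the earlier binding gives B := mk(k, 1).
Applying the MGU to either side gives mk(succ(succ(mk(mk(k, 1), mk(k, 1)))), mk(mk(k, 1), mk(k, 1))).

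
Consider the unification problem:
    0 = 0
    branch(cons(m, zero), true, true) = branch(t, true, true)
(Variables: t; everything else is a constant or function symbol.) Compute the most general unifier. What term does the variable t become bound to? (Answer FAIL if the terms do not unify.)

Delete trivial equation 0 = 0.
Decompose branch/3: cons(m, zero) = t,  true = true,  true = true.
Bind t := cons(m, zero); no other remaining equation mentions t.
Delete trivial equation true = true.
Delete trivial equation true = true.
MGU = { t -> cons(m, zero) }, so t -> cons(m, zero).

cons(m, zero)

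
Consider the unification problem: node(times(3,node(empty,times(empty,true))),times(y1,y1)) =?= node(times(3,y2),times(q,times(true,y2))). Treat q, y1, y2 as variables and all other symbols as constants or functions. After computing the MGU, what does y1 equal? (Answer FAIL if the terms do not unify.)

Decompose node/2: times(3,node(empty,times(empty,true))) =?= times(3,y2),  times(y1,y1) =?= times(q,times(true,y2)).
Decompose times/2: 3 =?= 3,  node(empty,times(empty,true)) =?= y2.
Delete trivial equation 3 =?= 3.
Bind y2 := node(empty,times(empty,true)); substituting into the remaining equation gives: times(y1,y1) =?= times(q,times(true,node(empty,times(empty,true)))).
Decompose times/2: y1 =?= q,  y1 =?= times(true,node(empty,times(empty,true))).
Bind y1 := q; substituting into the remaining equation gives: q =?= times(true,node(empty,times(empty,true))).
Bind q := times(true,node(empty,times(empty,true))). Substituting into the earlier binding gives y1 := times(true,node(empty,times(empty,true))).
MGU = { y2 -> node(empty,times(empty,true)), y1 -> times(true,node(empty,times(empty,true))), q -> times(true,node(empty,times(empty,true))) }, so y1 -> times(true,node(empty,times(empty,true))).

times(true,node(empty,times(empty,true)))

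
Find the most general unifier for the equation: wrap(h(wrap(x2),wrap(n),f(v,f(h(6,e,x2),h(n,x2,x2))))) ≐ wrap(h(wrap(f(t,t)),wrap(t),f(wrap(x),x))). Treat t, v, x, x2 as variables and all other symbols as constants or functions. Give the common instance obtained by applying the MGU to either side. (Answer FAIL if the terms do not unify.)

wrap(h(wrap(f(n,n)),wrap(n),f(wrap(f(h(6,e,f(n,n)),h(n,f(n,n),f(n,n)))),f(h(6,e,f(n,n)),h(n,f(n,n),f(n,n))))))

Decompose wrap/1: h(wrap(x2),wrap(n),f(v,f(h(6,e,x2),h(n,x2,x2)))) ≐ h(wrap(f(t,t)),wrap(t),f(wrap(x),x)).
Decompose h/3: wrap(x2) ≐ wrap(f(t,t)),  wrap(n) ≐ wrap(t),  f(v,f(h(6,e,x2),h(n,x2,x2))) ≐ f(wrap(x),x).
Decompose wrap/1: x2 ≐ f(t,t).
Bind x2 := f(t,t); substituting into the one remaining equation that mentions x2 gives: f(v,f(h(6,e,f(t,t)),h(n,f(t,t),f(t,t)))) ≐ f(wrap(x),x).
Decompose wrap/1: n ≐ t.
Bind t := n; substituting into the remaining equation gives: f(v,f(h(6,e,f(n,n)),h(n,f(n,n),f(n,n)))) ≐ f(wrap(x),x). Substituting into the earlier binding gives x2 := f(n,n).
Decompose f/2: v ≐ wrap(x),  f(h(6,e,f(n,n)),h(n,f(n,n),f(n,n))) ≐ x.
Bind v := wrap(x); no other remaining equation mentions v.
Bind x := f(h(6,e,f(n,n)),h(n,f(n,n),f(n,n))). Substituting into the earlier binding gives v := wrap(f(h(6,e,f(n,n)),h(n,f(n,n),f(n,n)))).
Applying the MGU to either side gives wrap(h(wrap(f(n,n)),wrap(n),f(wrap(f(h(6,e,f(n,n)),h(n,f(n,n),f(n,n)))),f(h(6,e,f(n,n)),h(n,f(n,n),f(n,n)))))).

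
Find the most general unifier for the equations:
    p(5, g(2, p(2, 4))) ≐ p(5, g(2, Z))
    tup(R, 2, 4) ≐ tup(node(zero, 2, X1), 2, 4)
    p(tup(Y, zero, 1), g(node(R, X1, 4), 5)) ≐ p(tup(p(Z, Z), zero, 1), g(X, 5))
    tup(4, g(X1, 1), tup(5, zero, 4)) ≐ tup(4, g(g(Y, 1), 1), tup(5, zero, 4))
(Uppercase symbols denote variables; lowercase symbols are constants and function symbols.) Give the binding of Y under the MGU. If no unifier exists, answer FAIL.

Decompose p/2: 5 ≐ 5,  g(2, p(2, 4)) ≐ g(2, Z).
Delete trivial equation 5 ≐ 5.
Decompose g/2: 2 ≐ 2,  p(2, 4) ≐ Z.
Delete trivial equation 2 ≐ 2.
Bind Z := p(2, 4); substituting into the one remaining equation that mentions Z gives: p(tup(Y, zero, 1), g(node(R, X1, 4), 5)) ≐ p(tup(p(p(2, 4), p(2, 4)), zero, 1), g(X, 5)).
Decompose tup/3: R ≐ node(zero, 2, X1),  2 ≐ 2,  4 ≐ 4.
Bind R := node(zero, 2, X1); substituting into the one remaining equation that mentions R gives: p(tup(Y, zero, 1), g(node(node(zero, 2, X1), X1, 4), 5)) ≐ p(tup(p(p(2, 4), p(2, 4)), zero, 1), g(X, 5)).
Delete trivial equation 2 ≐ 2.
Delete trivial equation 4 ≐ 4.
Decompose p/2: tup(Y, zero, 1) ≐ tup(p(p(2, 4), p(2, 4)), zero, 1),  g(node(node(zero, 2, X1), X1, 4), 5) ≐ g(X, 5).
Decompose tup/3: Y ≐ p(p(2, 4), p(2, 4)),  zero ≐ zero,  1 ≐ 1.
Bind Y := p(p(2, 4), p(2, 4)); substituting into the one remaining equation that mentions Y gives: tup(4, g(X1, 1), tup(5, zero, 4)) ≐ tup(4, g(g(p(p(2, 4), p(2, 4)), 1), 1), tup(5, zero, 4)).
Delete trivial equation zero ≐ zero.
Delete trivial equation 1 ≐ 1.
Decompose g/2: node(node(zero, 2, X1), X1, 4) ≐ X,  5 ≐ 5.
Bind X := node(node(zero, 2, X1), X1, 4); no other remaining equation mentions X.
Delete trivial equation 5 ≐ 5.
Decompose tup/3: 4 ≐ 4,  g(X1, 1) ≐ g(g(p(p(2, 4), p(2, 4)), 1), 1),  tup(5, zero, 4) ≐ tup(5, zero, 4).
Delete trivial equation 4 ≐ 4.
Decompose g/2: X1 ≐ g(p(p(2, 4), p(2, 4)), 1),  1 ≐ 1.
Bind X1 := g(p(p(2, 4), p(2, 4)), 1); no other remaining equation mentions X1. Substituting into the earlier bindings gives R := node(zero, 2, g(p(p(2, 4), p(2, 4)), 1)), X := node(node(zero, 2, g(p(p(2, 4), p(2, 4)), 1)), g(p(p(2, 4), p(2, 4)), 1), 4).
Delete trivial equation 1 ≐ 1.
Delete trivial equation tup(5, zero, 4) ≐ tup(5, zero, 4).
MGU = { Z ↦ p(2, 4), R ↦ node(zero, 2, g(p(p(2, 4), p(2, 4)), 1)), Y ↦ p(p(2, 4), p(2, 4)), X ↦ node(node(zero, 2, g(p(p(2, 4), p(2, 4)), 1)), g(p(p(2, 4), p(2, 4)), 1), 4), X1 ↦ g(p(p(2, 4), p(2, 4)), 1) }, so Y ↦ p(p(2, 4), p(2, 4)).

p(p(2, 4), p(2, 4))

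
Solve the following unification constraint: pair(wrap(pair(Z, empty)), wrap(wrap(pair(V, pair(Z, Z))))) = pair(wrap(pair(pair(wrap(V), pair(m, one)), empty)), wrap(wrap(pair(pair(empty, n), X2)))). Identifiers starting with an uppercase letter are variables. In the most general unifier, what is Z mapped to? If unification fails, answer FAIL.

pair(wrap(pair(empty, n)), pair(m, one))

Decompose pair/2: wrap(pair(Z, empty)) = wrap(pair(pair(wrap(V), pair(m, one)), empty)),  wrap(wrap(pair(V, pair(Z, Z)))) = wrap(wrap(pair(pair(empty, n), X2))).
Decompose wrap/1: pair(Z, empty) = pair(pair(wrap(V), pair(m, one)), empty).
Decompose pair/2: Z = pair(wrap(V), pair(m, one)),  empty = empty.
Bind Z := pair(wrap(V), pair(m, one)); substituting into the one remaining equation that mentions Z gives: wrap(wrap(pair(V, pair(pair(wrap(V), pair(m, one)), pair(wrap(V), pair(m, one)))))) = wrap(wrap(pair(pair(empty, n), X2))).
Delete trivial equation empty = empty.
Decompose wrap/1: wrap(pair(V, pair(pair(wrap(V), pair(m, one)), pair(wrap(V), pair(m, one))))) = wrap(pair(pair(empty, n), X2)).
Decompose wrap/1: pair(V, pair(pair(wrap(V), pair(m, one)), pair(wrap(V), pair(m, one)))) = pair(pair(empty, n), X2).
Decompose pair/2: V = pair(empty, n),  pair(pair(wrap(V), pair(m, one)), pair(wrap(V), pair(m, one))) = X2.
Bind V := pair(empty, n); substituting into the remaining equation gives: pair(pair(wrap(pair(empty, n)), pair(m, one)), pair(wrap(pair(empty, n)), pair(m, one))) = X2. Substituting into the earlier binding gives Z := pair(wrap(pair(empty, n)), pair(m, one)).
Bind X2 := pair(pair(wrap(pair(empty, n)), pair(m, one)), pair(wrap(pair(empty, n)), pair(m, one))).
MGU = { Z := pair(wrap(pair(empty, n)), pair(m, one)), V := pair(empty, n), X2 := pair(pair(wrap(pair(empty, n)), pair(m, one)), pair(wrap(pair(empty, n)), pair(m, one))) }, so Z := pair(wrap(pair(empty, n)), pair(m, one)).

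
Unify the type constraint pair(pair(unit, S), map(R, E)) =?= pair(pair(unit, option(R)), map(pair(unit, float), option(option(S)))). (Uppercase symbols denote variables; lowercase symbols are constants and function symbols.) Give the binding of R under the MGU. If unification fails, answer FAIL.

Decompose pair/2: pair(unit, S) =?= pair(unit, option(R)),  map(R, E) =?= map(pair(unit, float), option(option(S))).
Decompose pair/2: unit =?= unit,  S =?= option(R).
Delete trivial equation unit =?= unit.
Bind S := option(R); substituting into the remaining equation gives: map(R, E) =?= map(pair(unit, float), option(option(option(R)))).
Decompose map/2: R =?= pair(unit, float),  E =?= option(option(option(R))).
Bind R := pair(unit, float); substituting into the remaining equation gives: E =?= option(option(option(pair(unit, float)))). Substituting into the earlier binding gives S := option(pair(unit, float)).
Bind E := option(option(option(pair(unit, float)))).
MGU = { S ↦ option(pair(unit, float)), R ↦ pair(unit, float), E ↦ option(option(option(pair(unit, float)))) }, so R ↦ pair(unit, float).

pair(unit, float)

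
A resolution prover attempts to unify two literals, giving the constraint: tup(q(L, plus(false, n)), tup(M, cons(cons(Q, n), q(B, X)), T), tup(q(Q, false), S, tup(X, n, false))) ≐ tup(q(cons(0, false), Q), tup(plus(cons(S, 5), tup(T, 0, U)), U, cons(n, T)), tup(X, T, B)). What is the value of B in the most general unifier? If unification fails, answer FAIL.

FAIL

Decompose tup/3: q(L, plus(false, n)) ≐ q(cons(0, false), Q),  tup(M, cons(cons(Q, n), q(B, X)), T) ≐ tup(plus(cons(S, 5), tup(T, 0, U)), U, cons(n, T)),  tup(q(Q, false), S, tup(X, n, false)) ≐ tup(X, T, B).
Decompose q/2: L ≐ cons(0, false),  plus(false, n) ≐ Q.
Bind L := cons(0, false); no other remaining equation mentions L.
Bind Q := plus(false, n); substituting into the remaining equations gives: tup(M, cons(cons(plus(false, n), n), q(B, X)), T) ≐ tup(plus(cons(S, 5), tup(T, 0, U)), U, cons(n, T)),  tup(q(plus(false, n), false), S, tup(X, n, false)) ≐ tup(X, T, B).
Decompose tup/3: M ≐ plus(cons(S, 5), tup(T, 0, U)),  cons(cons(plus(false, n), n), q(B, X)) ≐ U,  T ≐ cons(n, T).
Bind M := plus(cons(S, 5), tup(T, 0, U)); no other remaining equation mentions M.
Bind U := cons(cons(plus(false, n), n), q(B, X)); no other remaining equation mentions U. Substituting into the earlier binding gives M := plus(cons(S, 5), tup(T, 0, cons(cons(plus(false, n), n), q(B, X)))).
Occurs check fails: T occurs in cons(n, T); the equation T ≐ cons(n, T) has no finite solution.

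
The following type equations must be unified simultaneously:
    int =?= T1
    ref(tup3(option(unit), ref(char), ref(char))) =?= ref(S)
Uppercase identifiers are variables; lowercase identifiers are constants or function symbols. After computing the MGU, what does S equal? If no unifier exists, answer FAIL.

tup3(option(unit), ref(char), ref(char))

Bind T1 := int; no other remaining equation mentions T1.
Decompose ref/1: tup3(option(unit), ref(char), ref(char)) =?= S.
Bind S := tup3(option(unit), ref(char), ref(char)).
MGU = { T1 ↦ int, S ↦ tup3(option(unit), ref(char), ref(char)) }, so S ↦ tup3(option(unit), ref(char), ref(char)).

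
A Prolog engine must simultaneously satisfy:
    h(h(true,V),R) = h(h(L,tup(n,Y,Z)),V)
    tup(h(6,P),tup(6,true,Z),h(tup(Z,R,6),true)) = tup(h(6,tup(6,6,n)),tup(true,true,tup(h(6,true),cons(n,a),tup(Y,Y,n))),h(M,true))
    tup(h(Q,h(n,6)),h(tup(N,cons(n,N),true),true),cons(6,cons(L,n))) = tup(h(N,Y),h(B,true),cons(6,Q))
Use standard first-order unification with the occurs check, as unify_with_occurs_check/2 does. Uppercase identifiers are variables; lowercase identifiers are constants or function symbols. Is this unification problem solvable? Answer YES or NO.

Decompose h/2: h(true,V) = h(L,tup(n,Y,Z)),  R = V.
Decompose h/2: true = L,  V = tup(n,Y,Z).
Bind L := true; substituting into the one remaining equation that mentions L gives: tup(h(Q,h(n,6)),h(tup(N,cons(n,N),true),true),cons(6,cons(true,n))) = tup(h(N,Y),h(B,true),cons(6,Q)).
Bind V := tup(n,Y,Z); substituting into the one remaining equation that mentions V gives: R = tup(n,Y,Z).
Bind R := tup(n,Y,Z); substituting into the one remaining equation that mentions R gives: tup(h(6,P),tup(6,true,Z),h(tup(Z,tup(n,Y,Z),6),true)) = tup(h(6,tup(6,6,n)),tup(true,true,tup(h(6,true),cons(n,a),tup(Y,Y,n))),h(M,true)).
Decompose tup/3: h(6,P) = h(6,tup(6,6,n)),  tup(6,true,Z) = tup(true,true,tup(h(6,true),cons(n,a),tup(Y,Y,n))),  h(tup(Z,tup(n,Y,Z),6),true) = h(M,true).
Decompose h/2: 6 = 6,  P = tup(6,6,n).
Delete trivial equation 6 = 6.
Bind P := tup(6,6,n); no other remaining equation mentions P.
Decompose tup/3: 6 = true,  true = true,  Z = tup(h(6,true),cons(n,a),tup(Y,Y,n)).
Clash: constants 6 and true differ; no unifier exists.

NO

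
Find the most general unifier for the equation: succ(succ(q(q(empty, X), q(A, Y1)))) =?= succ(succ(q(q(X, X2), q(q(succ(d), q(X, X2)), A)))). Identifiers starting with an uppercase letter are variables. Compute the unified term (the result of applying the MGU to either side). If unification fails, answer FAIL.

succ(succ(q(q(empty, empty), q(q(succ(d), q(empty, empty)), q(succ(d), q(empty, empty))))))

Decompose succ/1: succ(q(q(empty, X), q(A, Y1))) =?= succ(q(q(X, X2), q(q(succ(d), q(X, X2)), A))).
Decompose succ/1: q(q(empty, X), q(A, Y1)) =?= q(q(X, X2), q(q(succ(d), q(X, X2)), A)).
Decompose q/2: q(empty, X) =?= q(X, X2),  q(A, Y1) =?= q(q(succ(d), q(X, X2)), A).
Decompose q/2: empty =?= X,  X =?= X2.
Bind X := empty; substituting into the remaining equations gives: empty =?= X2,  q(A, Y1) =?= q(q(succ(d), q(empty, X2)), A).
Bind X2 := empty; substituting into the remaining equation gives: q(A, Y1) =?= q(q(succ(d), q(empty, empty)), A).
Decompose q/2: A =?= q(succ(d), q(empty, empty)),  Y1 =?= A.
Bind A := q(succ(d), q(empty, empty)); substituting into the remaining equation gives: Y1 =?= q(succ(d), q(empty, empty)).
Bind Y1 := q(succ(d), q(empty, empty)).
Applying the MGU to either side gives succ(succ(q(q(empty, empty), q(q(succ(d), q(empty, empty)), q(succ(d), q(empty, empty)))))).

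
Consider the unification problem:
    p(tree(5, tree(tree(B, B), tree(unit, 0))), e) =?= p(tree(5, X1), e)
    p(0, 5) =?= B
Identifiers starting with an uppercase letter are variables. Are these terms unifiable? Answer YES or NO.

YES

Decompose p/2: tree(5, tree(tree(B, B), tree(unit, 0))) =?= tree(5, X1),  e =?= e.
Decompose tree/2: 5 =?= 5,  tree(tree(B, B), tree(unit, 0)) =?= X1.
Delete trivial equation 5 =?= 5.
Bind X1 := tree(tree(B, B), tree(unit, 0)); no other remaining equation mentions X1.
Delete trivial equation e =?= e.
Bind B := p(0, 5). Substituting into the earlier binding gives X1 := tree(tree(p(0, 5), p(0, 5)), tree(unit, 0)).
No equations remain and no clash or occurs-check failure arose, so a unifier exists.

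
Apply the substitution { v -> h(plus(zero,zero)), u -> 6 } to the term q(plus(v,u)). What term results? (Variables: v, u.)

q(plus(h(plus(zero,zero)),6))

Replace each occurrence of v with h(plus(zero,zero)).
Replace each occurrence of u with 6.
Result: q(plus(h(plus(zero,zero)),6)).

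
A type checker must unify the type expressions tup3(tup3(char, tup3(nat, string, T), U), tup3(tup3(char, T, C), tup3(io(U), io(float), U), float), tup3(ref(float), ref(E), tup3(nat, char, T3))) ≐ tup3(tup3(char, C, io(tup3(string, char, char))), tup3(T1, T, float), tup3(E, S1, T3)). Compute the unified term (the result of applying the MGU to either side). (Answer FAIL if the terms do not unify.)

FAIL

Decompose tup3/3: tup3(char, tup3(nat, string, T), U) ≐ tup3(char, C, io(tup3(string, char, char))),  tup3(tup3(char, T, C), tup3(io(U), io(float), U), float) ≐ tup3(T1, T, float),  tup3(ref(float), ref(E), tup3(nat, char, T3)) ≐ tup3(E, S1, T3).
Decompose tup3/3: char ≐ char,  tup3(nat, string, T) ≐ C,  U ≐ io(tup3(string, char, char)).
Delete trivial equation char ≐ char.
Bind C := tup3(nat, string, T); substituting into the one remaining equation that mentions C gives: tup3(tup3(char, T, tup3(nat, string, T)), tup3(io(U), io(float), U), float) ≐ tup3(T1, T, float).
Bind U := io(tup3(string, char, char)); substituting into the one remaining equation that mentions U gives: tup3(tup3(char, T, tup3(nat, string, T)), tup3(io(io(tup3(string, char, char))), io(float), io(tup3(string, char, char))), float) ≐ tup3(T1, T, float).
Decompose tup3/3: tup3(char, T, tup3(nat, string, T)) ≐ T1,  tup3(io(io(tup3(string, char, char))), io(float), io(tup3(string, char, char))) ≐ T,  float ≐ float.
Bind T1 := tup3(char, T, tup3(nat, string, T)); no other remaining equation mentions T1.
Bind T := tup3(io(io(tup3(string, char, char))), io(float), io(tup3(string, char, char))); no other remaining equation mentions T. Substituting into the earlier bindings gives C := tup3(nat, string, tup3(io(io(tup3(string, char, char))), io(float), io(tup3(string, char, char)))), T1 := tup3(char, tup3(io(io(tup3(string, char, char))), io(float), io(tup3(string, char, char))), tup3(nat, string, tup3(io(io(tup3(string, char, char))), io(float), io(tup3(string, char, char))))).
Delete trivial equation float ≐ float.
Decompose tup3/3: ref(float) ≐ E,  ref(E) ≐ S1,  tup3(nat, char, T3) ≐ T3.
Bind E := ref(float); substituting into the one remaining equation that mentions E gives: ref(ref(float)) ≐ S1.
Bind S1 := ref(ref(float)); no other remaining equation mentions S1.
Occurs check fails: T3 occurs in tup3(nat, char, T3); the equation T3 ≐ tup3(nat, char, T3) has no finite solution.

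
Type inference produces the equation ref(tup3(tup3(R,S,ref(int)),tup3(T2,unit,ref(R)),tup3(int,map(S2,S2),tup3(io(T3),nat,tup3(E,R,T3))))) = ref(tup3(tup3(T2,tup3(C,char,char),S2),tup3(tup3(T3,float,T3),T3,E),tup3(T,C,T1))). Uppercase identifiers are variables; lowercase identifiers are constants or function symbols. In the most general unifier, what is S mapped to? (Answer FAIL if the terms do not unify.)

Decompose ref/1: tup3(tup3(R,S,ref(int)),tup3(T2,unit,ref(R)),tup3(int,map(S2,S2),tup3(io(T3),nat,tup3(E,R,T3)))) = tup3(tup3(T2,tup3(C,char,char),S2),tup3(tup3(T3,float,T3),T3,E),tup3(T,C,T1)).
Decompose tup3/3: tup3(R,S,ref(int)) = tup3(T2,tup3(C,char,char),S2),  tup3(T2,unit,ref(R)) = tup3(tup3(T3,float,T3),T3,E),  tup3(int,map(S2,S2),tup3(io(T3),nat,tup3(E,R,T3))) = tup3(T,C,T1).
Decompose tup3/3: R = T2,  S = tup3(C,char,char),  ref(int) = S2.
Bind R := T2; substituting into the 2 remaining equations that mention R gives: tup3(T2,unit,ref(T2)) = tup3(tup3(T3,float,T3),T3,E),  tup3(int,map(S2,S2),tup3(io(T3),nat,tup3(E,T2,T3))) = tup3(T,C,T1).
Bind S := tup3(C,char,char); no other remaining equation mentions S.
Bind S2 := ref(int); substituting into the one remaining equation that mentions S2 gives: tup3(int,map(ref(int),ref(int)),tup3(io(T3),nat,tup3(E,T2,T3))) = tup3(T,C,T1).
Decompose tup3/3: T2 = tup3(T3,float,T3),  unit = T3,  ref(T2) = E.
Bind T2 := tup3(T3,float,T3); substituting into the 2 remaining equations that mention T2 gives: ref(tup3(T3,float,T3)) = E,  tup3(int,map(ref(int),ref(int)),tup3(io(T3),nat,tup3(E,tup3(T3,float,T3),T3))) = tup3(T,C,T1). Substituting into the earlier binding gives R := tup3(T3,float,T3).
Bind T3 := unit; substituting into the remaining equations gives: ref(tup3(unit,float,unit)) = E,  tup3(int,map(ref(int),ref(int)),tup3(io(unit),nat,tup3(E,tup3(unit,float,unit),unit))) = tup3(T,C,T1). Substituting into the earlier bindings gives R := tup3(unit,float,unit), T2 := tup3(unit,float,unit).
Bind E := ref(tup3(unit,float,unit)); substituting into the remaining equation gives: tup3(int,map(ref(int),ref(int)),tup3(io(unit),nat,tup3(ref(tup3(unit,float,unit)),tup3(unit,float,unit),unit))) = tup3(T,C,T1).
Decompose tup3/3: int = T,  map(ref(int),ref(int)) = C,  tup3(io(unit),nat,tup3(ref(tup3(unit,float,unit)),tup3(unit,float,unit),unit)) = T1.
Bind T := int; no other remaining equation mentions T.
Bind C := map(ref(int),ref(int)); no other remaining equation mentions C. Substituting into the earlier binding gives S := tup3(map(ref(int),ref(int)),char,char).
Bind T1 := tup3(io(unit),nat,tup3(ref(tup3(unit,float,unit)),tup3(unit,float,unit),unit)).
MGU = { R ↦ tup3(unit,float,unit), S ↦ tup3(map(ref(int),ref(int)),char,char), S2 ↦ ref(int), T2 ↦ tup3(unit,float,unit), T3 ↦ unit, E ↦ ref(tup3(unit,float,unit)), T ↦ int, C ↦ map(ref(int),ref(int)), T1 ↦ tup3(io(unit),nat,tup3(ref(tup3(unit,float,unit)),tup3(unit,float,unit),unit)) }, so S ↦ tup3(map(ref(int),ref(int)),char,char).

tup3(map(ref(int),ref(int)),char,char)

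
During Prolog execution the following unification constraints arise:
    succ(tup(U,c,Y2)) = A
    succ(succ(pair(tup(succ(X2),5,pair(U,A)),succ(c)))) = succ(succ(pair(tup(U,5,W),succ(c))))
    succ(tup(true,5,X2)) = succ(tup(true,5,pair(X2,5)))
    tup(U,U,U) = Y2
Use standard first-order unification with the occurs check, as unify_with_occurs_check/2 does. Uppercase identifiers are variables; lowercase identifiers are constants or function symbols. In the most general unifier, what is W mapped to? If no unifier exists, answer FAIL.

FAIL

Bind A := succ(tup(U,c,Y2)); substituting into the one remaining equation that mentions A gives: succ(succ(pair(tup(succ(X2),5,pair(U,succ(tup(U,c,Y2)))),succ(c)))) = succ(succ(pair(tup(U,5,W),succ(c)))).
Decompose succ/1: succ(pair(tup(succ(X2),5,pair(U,succ(tup(U,c,Y2)))),succ(c))) = succ(pair(tup(U,5,W),succ(c))).
Decompose succ/1: pair(tup(succ(X2),5,pair(U,succ(tup(U,c,Y2)))),succ(c)) = pair(tup(U,5,W),succ(c)).
Decompose pair/2: tup(succ(X2),5,pair(U,succ(tup(U,c,Y2)))) = tup(U,5,W),  succ(c) = succ(c).
Decompose tup/3: succ(X2) = U,  5 = 5,  pair(U,succ(tup(U,c,Y2))) = W.
Bind U := succ(X2); substituting into the 2 remaining equations that mention U gives: pair(succ(X2),succ(tup(succ(X2),c,Y2))) = W,  tup(succ(X2),succ(X2),succ(X2)) = Y2. Substituting into the earlier binding gives A := succ(tup(succ(X2),c,Y2)).
Delete trivial equation 5 = 5.
Bind W := pair(succ(X2),succ(tup(succ(X2),c,Y2))); no other remaining equation mentions W.
Delete trivial equation succ(c) = succ(c).
Decompose succ/1: tup(true,5,X2) = tup(true,5,pair(X2,5)).
Decompose tup/3: true = true,  5 = 5,  X2 = pair(X2,5).
Delete trivial equation true = true.
Delete trivial equation 5 = 5.
Occurs check fails: X2 occurs in pair(X2,5); the equation X2 = pair(X2,5) has no finite solution.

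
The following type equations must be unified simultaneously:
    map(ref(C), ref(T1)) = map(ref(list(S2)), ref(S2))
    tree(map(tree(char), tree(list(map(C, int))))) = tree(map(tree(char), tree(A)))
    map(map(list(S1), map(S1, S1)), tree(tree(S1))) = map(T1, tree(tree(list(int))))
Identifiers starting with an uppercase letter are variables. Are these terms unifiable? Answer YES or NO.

Decompose map/2: ref(C) = ref(list(S2)),  ref(T1) = ref(S2).
Decompose ref/1: C = list(S2).
Bind C := list(S2); substituting into the one remaining equation that mentions C gives: tree(map(tree(char), tree(list(map(list(S2), int))))) = tree(map(tree(char), tree(A))).
Decompose ref/1: T1 = S2.
Bind T1 := S2; substituting into the one remaining equation that mentions T1 gives: map(map(list(S1), map(S1, S1)), tree(tree(S1))) = map(S2, tree(tree(list(int)))).
Decompose tree/1: map(tree(char), tree(list(map(list(S2), int)))) = map(tree(char), tree(A)).
Decompose map/2: tree(char) = tree(char),  tree(list(map(list(S2), int))) = tree(A).
Delete trivial equation tree(char) = tree(char).
Decompose tree/1: list(map(list(S2), int)) = A.
Bind A := list(map(list(S2), int)); no other remaining equation mentions A.
Decompose map/2: map(list(S1), map(S1, S1)) = S2,  tree(tree(S1)) = tree(tree(list(int))).
Bind S2 := map(list(S1), map(S1, S1)); no other remaining equation mentions S2. Substituting into the earlier bindings gives C := list(map(list(S1), map(S1, S1))), T1 := map(list(S1), map(S1, S1)), A := list(map(list(map(list(S1), map(S1, S1))), int)).
Decompose tree/1: tree(S1) = tree(list(int)).
Decompose tree/1: S1 = list(int).
Bind S1 := list(int). Substituting into the earlier bindings gives C := list(map(list(list(int)), map(list(int), list(int)))), T1 := map(list(list(int)), map(list(int), list(int))), A := list(map(list(map(list(list(int)), map(list(int), list(int)))), int)), S2 := map(list(list(int)), map(list(int), list(int))).
No equations remain and no clash or occurs-check failure arose, so a unifier exists.

YES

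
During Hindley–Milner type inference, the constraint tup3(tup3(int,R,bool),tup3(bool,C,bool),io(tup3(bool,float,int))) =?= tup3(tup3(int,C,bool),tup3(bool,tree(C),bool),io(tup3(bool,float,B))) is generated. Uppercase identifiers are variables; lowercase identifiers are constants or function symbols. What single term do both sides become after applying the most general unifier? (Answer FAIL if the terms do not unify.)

Decompose tup3/3: tup3(int,R,bool) =?= tup3(int,C,bool),  tup3(bool,C,bool) =?= tup3(bool,tree(C),bool),  io(tup3(bool,float,int)) =?= io(tup3(bool,float,B)).
Decompose tup3/3: int =?= int,  R =?= C,  bool =?= bool.
Delete trivial equation int =?= int.
Bind R := C; no other remaining equation mentions R.
Delete trivial equation bool =?= bool.
Decompose tup3/3: bool =?= bool,  C =?= tree(C),  bool =?= bool.
Delete trivial equation bool =?= bool.
Occurs check fails: C occurs in tree(C); the equation C =?= tree(C) has no finite solution.

FAIL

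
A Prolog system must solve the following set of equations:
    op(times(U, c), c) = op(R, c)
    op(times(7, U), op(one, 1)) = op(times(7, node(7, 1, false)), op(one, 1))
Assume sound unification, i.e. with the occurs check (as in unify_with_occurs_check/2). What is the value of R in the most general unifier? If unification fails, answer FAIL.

Decompose op/2: times(U, c) = R,  c = c.
Bind R := times(U, c); no other remaining equation mentions R.
Delete trivial equation c = c.
Decompose op/2: times(7, U) = times(7, node(7, 1, false)),  op(one, 1) = op(one, 1).
Decompose times/2: 7 = 7,  U = node(7, 1, false).
Delete trivial equation 7 = 7.
Bind U := node(7, 1, false); no other remaining equation mentions U. Substituting into the earlier binding gives R := times(node(7, 1, false), c).
Delete trivial equation op(one, 1) = op(one, 1).
MGU = { R = times(node(7, 1, false), c), U = node(7, 1, false) }, so R = times(node(7, 1, false), c).

times(node(7, 1, false), c)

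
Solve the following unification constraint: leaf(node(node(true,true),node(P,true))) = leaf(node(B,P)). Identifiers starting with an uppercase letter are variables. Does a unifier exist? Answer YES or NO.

NO

Decompose leaf/1: node(node(true,true),node(P,true)) = node(B,P).
Decompose node/2: node(true,true) = B,  node(P,true) = P.
Bind B := node(true,true); no other remaining equation mentions B.
Occurs check fails: P occurs in node(P,true); the equation P = node(P,true) has no finite solution.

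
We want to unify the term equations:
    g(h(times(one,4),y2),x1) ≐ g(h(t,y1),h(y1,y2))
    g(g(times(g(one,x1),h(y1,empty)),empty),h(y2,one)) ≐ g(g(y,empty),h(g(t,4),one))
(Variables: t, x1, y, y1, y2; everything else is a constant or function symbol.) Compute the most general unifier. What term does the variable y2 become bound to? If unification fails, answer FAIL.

g(times(one,4),4)

Decompose g/2: h(times(one,4),y2) ≐ h(t,y1),  x1 ≐ h(y1,y2).
Decompose h/2: times(one,4) ≐ t,  y2 ≐ y1.
Bind t := times(one,4); substituting into the one remaining equation that mentions t gives: g(g(times(g(one,x1),h(y1,empty)),empty),h(y2,one)) ≐ g(g(y,empty),h(g(times(one,4),4),one)).
Bind y2 := y1; substituting into the remaining equations gives: x1 ≐ h(y1,y1),  g(g(times(g(one,x1),h(y1,empty)),empty),h(y1,one)) ≐ g(g(y,empty),h(g(times(one,4),4),one)).
Bind x1 := h(y1,y1); substituting into the remaining equation gives: g(g(times(g(one,h(y1,y1)),h(y1,empty)),empty),h(y1,one)) ≐ g(g(y,empty),h(g(times(one,4),4),one)).
Decompose g/2: g(times(g(one,h(y1,y1)),h(y1,empty)),empty) ≐ g(y,empty),  h(y1,one) ≐ h(g(times(one,4),4),one).
Decompose g/2: times(g(one,h(y1,y1)),h(y1,empty)) ≐ y,  empty ≐ empty.
Bind y := times(g(one,h(y1,y1)),h(y1,empty)); no other remaining equation mentions y.
Delete trivial equation empty ≐ empty.
Decompose h/2: y1 ≐ g(times(one,4),4),  one ≐ one.
Bind y1 := g(times(one,4),4); no other remaining equation mentions y1. Substituting into the earlier bindings gives y2 := g(times(one,4),4), x1 := h(g(times(one,4),4),g(times(one,4),4)), y := times(g(one,h(g(times(one,4),4),g(times(one,4),4))),h(g(times(one,4),4),empty)).
Delete trivial equation one ≐ one.
MGU = { t -> times(one,4), y2 -> g(times(one,4),4), x1 -> h(g(times(one,4),4),g(times(one,4),4)), y -> times(g(one,h(g(times(one,4),4),g(times(one,4),4))),h(g(times(one,4),4),empty)), y1 -> g(times(one,4),4) }, so y2 -> g(times(one,4),4).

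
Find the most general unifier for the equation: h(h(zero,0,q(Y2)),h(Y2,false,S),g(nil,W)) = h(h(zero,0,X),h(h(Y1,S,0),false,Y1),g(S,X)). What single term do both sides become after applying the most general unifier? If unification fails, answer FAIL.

Decompose h/3: h(zero,0,q(Y2)) = h(zero,0,X),  h(Y2,false,S) = h(h(Y1,S,0),false,Y1),  g(nil,W) = g(S,X).
Decompose h/3: zero = zero,  0 = 0,  q(Y2) = X.
Delete trivial equation zero = zero.
Delete trivial equation 0 = 0.
Bind X := q(Y2); substituting into the one remaining equation that mentions X gives: g(nil,W) = g(S,q(Y2)).
Decompose h/3: Y2 = h(Y1,S,0),  false = false,  S = Y1.
Bind Y2 := h(Y1,S,0); substituting into the one remaining equation that mentions Y2 gives: g(nil,W) = g(S,q(h(Y1,S,0))). Substituting into the earlier binding gives X := q(h(Y1,S,0)).
Delete trivial equation false = false.
Bind S := Y1; substituting into the remaining equation gives: g(nil,W) = g(Y1,q(h(Y1,Y1,0))). Substituting into the earlier bindings gives X := q(h(Y1,Y1,0)), Y2 := h(Y1,Y1,0).
Decompose g/2: nil = Y1,  W = q(h(Y1,Y1,0)).
Bind Y1 := nil; substituting into the remaining equation gives: W = q(h(nil,nil,0)). Substituting into the earlier bindings gives X := q(h(nil,nil,0)), Y2 := h(nil,nil,0), S := nil.
Bind W := q(h(nil,nil,0)).
Applying the MGU to either side gives h(h(zero,0,q(h(nil,nil,0))),h(h(nil,nil,0),false,nil),g(nil,q(h(nil,nil,0)))).

h(h(zero,0,q(h(nil,nil,0))),h(h(nil,nil,0),false,nil),g(nil,q(h(nil,nil,0))))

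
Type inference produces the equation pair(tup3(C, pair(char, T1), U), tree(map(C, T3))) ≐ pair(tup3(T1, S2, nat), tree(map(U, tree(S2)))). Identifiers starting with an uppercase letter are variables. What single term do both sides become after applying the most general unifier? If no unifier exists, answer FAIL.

pair(tup3(nat, pair(char, nat), nat), tree(map(nat, tree(pair(char, nat)))))

Decompose pair/2: tup3(C, pair(char, T1), U) ≐ tup3(T1, S2, nat),  tree(map(C, T3)) ≐ tree(map(U, tree(S2))).
Decompose tup3/3: C ≐ T1,  pair(char, T1) ≐ S2,  U ≐ nat.
Bind C := T1; substituting into the one remaining equation that mentions C gives: tree(map(T1, T3)) ≐ tree(map(U, tree(S2))).
Bind S2 := pair(char, T1); substituting into the one remaining equation that mentions S2 gives: tree(map(T1, T3)) ≐ tree(map(U, tree(pair(char, T1)))).
Bind U := nat; substituting into the remaining equation gives: tree(map(T1, T3)) ≐ tree(map(nat, tree(pair(char, T1)))).
Decompose tree/1: map(T1, T3) ≐ map(nat, tree(pair(char, T1))).
Decompose map/2: T1 ≐ nat,  T3 ≐ tree(pair(char, T1)).
Bind T1 := nat; substituting into the remaining equation gives: T3 ≐ tree(pair(char, nat)). Substituting into the earlier bindings gives C := nat, S2 := pair(char, nat).
Bind T3 := tree(pair(char, nat)).
Applying the MGU to either side gives pair(tup3(nat, pair(char, nat), nat), tree(map(nat, tree(pair(char, nat))))).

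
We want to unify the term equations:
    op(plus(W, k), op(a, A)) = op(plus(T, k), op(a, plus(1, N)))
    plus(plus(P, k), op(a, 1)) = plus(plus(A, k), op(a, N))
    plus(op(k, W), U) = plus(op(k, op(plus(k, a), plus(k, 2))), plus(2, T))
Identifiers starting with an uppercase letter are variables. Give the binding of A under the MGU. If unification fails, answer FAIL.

plus(1, 1)

Decompose op/2: plus(W, k) = plus(T, k),  op(a, A) = op(a, plus(1, N)).
Decompose plus/2: W = T,  k = k.
Bind W := T; substituting into the one remaining equation that mentions W gives: plus(op(k, T), U) = plus(op(k, op(plus(k, a), plus(k, 2))), plus(2, T)).
Delete trivial equation k = k.
Decompose op/2: a = a,  A = plus(1, N).
Delete trivial equation a = a.
Bind A := plus(1, N); substituting into the one remaining equation that mentions A gives: plus(plus(P, k), op(a, 1)) = plus(plus(plus(1, N), k), op(a, N)).
Decompose plus/2: plus(P, k) = plus(plus(1, N), k),  op(a, 1) = op(a, N).
Decompose plus/2: P = plus(1, N),  k = k.
Bind P := plus(1, N); no other remaining equation mentions P.
Delete trivial equation k = k.
Decompose op/2: a = a,  1 = N.
Delete trivial equation a = a.
Bind N := 1; no other remaining equation mentions N. Substituting into the earlier bindings gives A := plus(1, 1), P := plus(1, 1).
Decompose plus/2: op(k, T) = op(k, op(plus(k, a), plus(k, 2))),  U = plus(2, T).
Decompose op/2: k = k,  T = op(plus(k, a), plus(k, 2)).
Delete trivial equation k = k.
Bind T := op(plus(k, a), plus(k, 2)); substituting into the remaining equation gives: U = plus(2, op(plus(k, a), plus(k, 2))). Substituting into the earlier binding gives W := op(plus(k, a), plus(k, 2)).
Bind U := plus(2, op(plus(k, a), plus(k, 2))).
MGU = { W := op(plus(k, a), plus(k, 2)), A := plus(1, 1), P := plus(1, 1), N := 1, T := op(plus(k, a), plus(k, 2)), U := plus(2, op(plus(k, a), plus(k, 2))) }, so A := plus(1, 1).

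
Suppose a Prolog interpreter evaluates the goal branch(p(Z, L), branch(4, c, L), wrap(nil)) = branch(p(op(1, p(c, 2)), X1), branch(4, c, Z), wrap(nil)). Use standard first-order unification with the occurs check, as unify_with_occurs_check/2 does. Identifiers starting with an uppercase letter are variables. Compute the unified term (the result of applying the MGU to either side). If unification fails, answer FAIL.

branch(p(op(1, p(c, 2)), op(1, p(c, 2))), branch(4, c, op(1, p(c, 2))), wrap(nil))

Decompose branch/3: p(Z, L) = p(op(1, p(c, 2)), X1),  branch(4, c, L) = branch(4, c, Z),  wrap(nil) = wrap(nil).
Decompose p/2: Z = op(1, p(c, 2)),  L = X1.
Bind Z := op(1, p(c, 2)); substituting into the one remaining equation that mentions Z gives: branch(4, c, L) = branch(4, c, op(1, p(c, 2))).
Bind L := X1; substituting into the one remaining equation that mentions L gives: branch(4, c, X1) = branch(4, c, op(1, p(c, 2))).
Decompose branch/3: 4 = 4,  c = c,  X1 = op(1, p(c, 2)).
Delete trivial equation 4 = 4.
Delete trivial equation c = c.
Bind X1 := op(1, p(c, 2)); no other remaining equation mentions X1. Substituting into the earlier binding gives L := op(1, p(c, 2)).
Delete trivial equation wrap(nil) = wrap(nil).
Applying the MGU to either side gives branch(p(op(1, p(c, 2)), op(1, p(c, 2))), branch(4, c, op(1, p(c, 2))), wrap(nil)).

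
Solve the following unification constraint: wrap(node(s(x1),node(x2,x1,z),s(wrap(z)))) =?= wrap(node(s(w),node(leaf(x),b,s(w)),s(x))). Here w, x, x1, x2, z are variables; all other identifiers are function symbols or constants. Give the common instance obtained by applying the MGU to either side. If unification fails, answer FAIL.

Decompose wrap/1: node(s(x1),node(x2,x1,z),s(wrap(z))) =?= node(s(w),node(leaf(x),b,s(w)),s(x)).
Decompose node/3: s(x1) =?= s(w),  node(x2,x1,z) =?= node(leaf(x),b,s(w)),  s(wrap(z)) =?= s(x).
Decompose s/1: x1 =?= w.
Bind x1 := w; substituting into the one remaining equation that mentions x1 gives: node(x2,w,z) =?= node(leaf(x),b,s(w)).
Decompose node/3: x2 =?= leaf(x),  w =?= b,  z =?= s(w).
Bind x2 := leaf(x); no other remaining equation mentions x2.
Bind w := b; substituting into the one remaining equation that mentions w gives: z =?= s(b). Substituting into the earlier binding gives x1 := b.
Bind z := s(b); substituting into the remaining equation gives: s(wrap(s(b))) =?= s(x).
Decompose s/1: wrap(s(b)) =?= x.
Bind x := wrap(s(b)). Substituting into the earlier binding gives x2 := leaf(wrap(s(b))).
Applying the MGU to either side gives wrap(node(s(b),node(leaf(wrap(s(b))),b,s(b)),s(wrap(s(b))))).

wrap(node(s(b),node(leaf(wrap(s(b))),b,s(b)),s(wrap(s(b)))))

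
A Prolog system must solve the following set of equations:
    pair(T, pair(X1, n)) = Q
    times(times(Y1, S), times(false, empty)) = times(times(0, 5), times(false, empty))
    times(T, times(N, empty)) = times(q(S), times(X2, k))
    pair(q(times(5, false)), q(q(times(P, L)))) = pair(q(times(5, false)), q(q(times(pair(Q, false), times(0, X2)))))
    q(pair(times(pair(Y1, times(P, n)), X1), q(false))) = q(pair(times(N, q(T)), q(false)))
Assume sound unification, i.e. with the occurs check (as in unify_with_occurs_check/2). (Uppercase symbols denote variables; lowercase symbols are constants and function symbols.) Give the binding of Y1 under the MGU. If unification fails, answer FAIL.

FAIL

Bind Q := pair(T, pair(X1, n)); substituting into the one remaining equation that mentions Q gives: pair(q(times(5, false)), q(q(times(P, L)))) = pair(q(times(5, false)), q(q(times(pair(pair(T, pair(X1, n)), false), times(0, X2))))).
Decompose times/2: times(Y1, S) = times(0, 5),  times(false, empty) = times(false, empty).
Decompose times/2: Y1 = 0,  S = 5.
Bind Y1 := 0; substituting into the one remaining equation that mentions Y1 gives: q(pair(times(pair(0, times(P, n)), X1), q(false))) = q(pair(times(N, q(T)), q(false))).
Bind S := 5; substituting into the one remaining equation that mentions S gives: times(T, times(N, empty)) = times(q(5), times(X2, k)).
Delete trivial equation times(false, empty) = times(false, empty).
Decompose times/2: T = q(5),  times(N, empty) = times(X2, k).
Bind T := q(5); substituting into the 2 remaining equations that mention T gives: pair(q(times(5, false)), q(q(times(P, L)))) = pair(q(times(5, false)), q(q(times(pair(pair(q(5), pair(X1, n)), false), times(0, X2))))),  q(pair(times(pair(0, times(P, n)), X1), q(false))) = q(pair(times(N, q(q(5))), q(false))). Substituting into the earlier binding gives Q := pair(q(5), pair(X1, n)).
Decompose times/2: N = X2,  empty = k.
Bind N := X2; substituting into the one remaining equation that mentions N gives: q(pair(times(pair(0, times(P, n)), X1), q(false))) = q(pair(times(X2, q(q(5))), q(false))).
Clash: constants empty and k differ; no unifier exists.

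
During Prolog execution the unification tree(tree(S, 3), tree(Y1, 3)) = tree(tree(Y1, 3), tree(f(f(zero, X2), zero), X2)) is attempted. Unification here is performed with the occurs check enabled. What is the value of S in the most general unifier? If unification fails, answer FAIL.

f(f(zero, 3), zero)

Decompose tree/2: tree(S, 3) = tree(Y1, 3),  tree(Y1, 3) = tree(f(f(zero, X2), zero), X2).
Decompose tree/2: S = Y1,  3 = 3.
Bind S := Y1; no other remaining equation mentions S.
Delete trivial equation 3 = 3.
Decompose tree/2: Y1 = f(f(zero, X2), zero),  3 = X2.
Bind Y1 := f(f(zero, X2), zero); no other remaining equation mentions Y1. Substituting into the earlier binding gives S := f(f(zero, X2), zero).
Bind X2 := 3. Substituting into the earlier bindings gives S := f(f(zero, 3), zero), Y1 := f(f(zero, 3), zero).
MGU = { S = f(f(zero, 3), zero), Y1 = f(f(zero, 3), zero), X2 = 3 }, so S = f(f(zero, 3), zero).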